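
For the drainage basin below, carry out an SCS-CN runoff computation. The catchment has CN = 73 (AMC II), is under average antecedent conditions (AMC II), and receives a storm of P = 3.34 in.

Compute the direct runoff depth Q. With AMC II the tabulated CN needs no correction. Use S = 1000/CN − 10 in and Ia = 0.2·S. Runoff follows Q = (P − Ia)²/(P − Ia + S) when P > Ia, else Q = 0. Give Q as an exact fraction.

AMC II — tabulated CN = 73 applies directly.
S = 1000/73 − 10 = 270/73 in ≈ 3.699 in
Ia = 0.2S: 0.2·3.699 = 0.740 in (exactly 54/73)
P − Ia = 3.340 − 0.740 = 9491/3650 ≈ 2.600 in (> 0, runoff occurs)
Q: (9491/3650)² ÷ (22991/3650) = 90079081/83917150 in (≈ 1.073 in)

Q = 90079081/83917150 in ≈ 1.073 in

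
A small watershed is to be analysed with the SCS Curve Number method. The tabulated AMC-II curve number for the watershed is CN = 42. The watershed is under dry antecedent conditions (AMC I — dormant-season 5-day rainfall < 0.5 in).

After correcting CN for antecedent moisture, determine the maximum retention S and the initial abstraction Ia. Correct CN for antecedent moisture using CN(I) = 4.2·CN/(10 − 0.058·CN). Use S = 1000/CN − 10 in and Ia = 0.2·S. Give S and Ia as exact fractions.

CN(I) from CN(II)=42: (4.2·42)/(10 − 0.058·42) = 44100/1891 ≈ 23.321
Max retention: S = 1000/(44100/1891) − 10 = 14500/441 in (≈ 32.880 in)
Ia = 0.2S: 0.2·32.880 = 6.576 in (exactly 2900/441)

S = 14500/441 in ≈ 32.880 in; Ia = 2900/441 in ≈ 6.576 in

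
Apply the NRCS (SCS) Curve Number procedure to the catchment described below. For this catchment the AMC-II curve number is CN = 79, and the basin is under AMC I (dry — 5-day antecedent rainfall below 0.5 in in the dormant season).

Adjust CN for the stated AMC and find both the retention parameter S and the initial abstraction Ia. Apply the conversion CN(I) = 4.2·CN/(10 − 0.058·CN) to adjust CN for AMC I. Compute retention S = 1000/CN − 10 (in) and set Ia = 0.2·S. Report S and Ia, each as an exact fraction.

Dry (AMC I): CN(I) = 4.2·79/(10 − 0.058·79) = (1659/5)/(2709/500) = 7900/129 ≈ 61.240
Max retention: S = 1000/(7900/129) − 10 = 500/79 in (≈ 6.329 in)
Ia = 0.2S: 0.2·6.329 = 1.266 in (exactly 100/79)

S = 500/79 in ≈ 6.329 in; Ia = 100/79 in ≈ 1.266 in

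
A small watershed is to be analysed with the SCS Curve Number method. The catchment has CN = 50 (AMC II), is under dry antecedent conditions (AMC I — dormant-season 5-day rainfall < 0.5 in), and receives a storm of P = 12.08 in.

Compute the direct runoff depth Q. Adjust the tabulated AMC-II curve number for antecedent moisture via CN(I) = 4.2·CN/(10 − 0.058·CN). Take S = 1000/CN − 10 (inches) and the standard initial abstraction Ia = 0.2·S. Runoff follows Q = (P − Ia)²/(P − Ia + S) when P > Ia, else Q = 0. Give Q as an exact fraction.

Adjust CN=50 to AMC I: 4.2·50/(10 − 0.058·50) → 210 ÷ (71/10) = 2100/71 ≈ 29.577
Retention S: 1000/CN − 10 with CN=29.577 → S = 500/21 ≈ 23.810 in
Ia = 0.2·(500/21) = 100/21 in ≈ 4.762 in
Since P=12.080 > Ia=4.762: effective rainfall P−Ia = 3842/525 in
Q: (3842/525)² ÷ (16342/525) = 7380482/4289775 in (≈ 1.720 in)

Q = 7380482/4289775 in ≈ 1.720 in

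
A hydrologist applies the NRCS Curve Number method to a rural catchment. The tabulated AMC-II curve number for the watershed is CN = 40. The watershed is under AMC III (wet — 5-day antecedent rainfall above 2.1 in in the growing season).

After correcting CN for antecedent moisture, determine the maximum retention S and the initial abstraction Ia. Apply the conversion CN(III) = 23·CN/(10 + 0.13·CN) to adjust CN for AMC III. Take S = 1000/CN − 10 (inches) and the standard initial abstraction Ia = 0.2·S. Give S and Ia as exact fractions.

S = 150/23 in ≈ 6.522 in; Ia = 30/23 in ≈ 1.304 in

CN(III) from CN(II)=40: (23·40)/(10 + 0.13·40) = 1150/19 ≈ 60.526
Retention S: 1000/CN − 10 with CN=60.526 → S = 150/23 ≈ 6.522 in
Ia = 0.2·(150/23) = 30/23 in ≈ 1.304 in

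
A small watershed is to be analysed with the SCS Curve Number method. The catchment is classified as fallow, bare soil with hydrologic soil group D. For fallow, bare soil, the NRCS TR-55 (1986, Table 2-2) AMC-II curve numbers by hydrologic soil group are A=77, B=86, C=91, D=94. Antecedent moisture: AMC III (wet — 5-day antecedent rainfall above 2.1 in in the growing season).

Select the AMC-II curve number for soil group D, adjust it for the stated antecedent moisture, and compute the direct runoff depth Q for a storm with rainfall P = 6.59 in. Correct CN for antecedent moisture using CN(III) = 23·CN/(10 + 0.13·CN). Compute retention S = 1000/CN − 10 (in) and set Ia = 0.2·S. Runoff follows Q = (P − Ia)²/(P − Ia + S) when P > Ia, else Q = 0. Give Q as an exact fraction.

NRCS table: fallow, bare soil, soil group D → CN(II) = 94
Adjust CN=94 to AMC III: 23·94/(10 + 0.13·94) → 2162 ÷ (1111/50) = 108100/1111 ≈ 97.300
Retention S: 1000/CN − 10 with CN=97.300 → S = 300/1081 ≈ 0.278 in
Ia = 0.2S: 0.2·0.278 = 0.056 in (exactly 60/1081)
Since P=6.590 > Ia=0.056: effective rainfall P−Ia = 706379/108100 in
Runoff Q = (P−Ia)²/(P−Ia+S) = (6.534)²/(6.534+0.278) = 498971291641/79602569900 ≈ 6.268 in

Q = 498971291641/79602569900 in ≈ 6.268 in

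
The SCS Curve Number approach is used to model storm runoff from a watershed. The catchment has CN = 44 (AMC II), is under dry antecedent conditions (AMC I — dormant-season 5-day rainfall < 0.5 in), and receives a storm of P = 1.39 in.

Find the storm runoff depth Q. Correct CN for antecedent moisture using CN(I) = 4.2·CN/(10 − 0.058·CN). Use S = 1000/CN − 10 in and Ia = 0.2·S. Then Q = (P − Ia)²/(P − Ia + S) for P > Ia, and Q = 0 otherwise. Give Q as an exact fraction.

Q = 0 in ≈ 0.000 in

Dry (AMC I): CN(I) = 4.2·44/(10 − 0.058·44) = (924/5)/(931/125) = 3300/133 ≈ 24.812
Retention S: 1000/CN − 10 with CN=24.812 → S = 1000/33 ≈ 30.303 in
Ia = 0.2·(1000/33) = 200/33 in ≈ 6.061 in
P = 1.390 ≤ Ia = 6.061 in: entire storm abstracted, Q = 0.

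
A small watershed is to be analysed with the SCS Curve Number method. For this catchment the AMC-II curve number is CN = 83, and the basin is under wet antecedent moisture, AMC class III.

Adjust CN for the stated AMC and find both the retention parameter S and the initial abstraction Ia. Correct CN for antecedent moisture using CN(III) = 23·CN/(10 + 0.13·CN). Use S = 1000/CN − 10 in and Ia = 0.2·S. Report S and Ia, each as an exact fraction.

S = 1700/1909 in ≈ 0.891 in; Ia = 340/1909 in ≈ 0.178 in

CN(III) from CN(II)=83: (23·83)/(10 + 0.13·83) = 190900/2079 ≈ 91.823
Max retention: S = 1000/(190900/2079) − 10 = 1700/1909 in (≈ 0.891 in)
Ia = 0.2·(1700/1909) = 340/1909 in ≈ 0.178 in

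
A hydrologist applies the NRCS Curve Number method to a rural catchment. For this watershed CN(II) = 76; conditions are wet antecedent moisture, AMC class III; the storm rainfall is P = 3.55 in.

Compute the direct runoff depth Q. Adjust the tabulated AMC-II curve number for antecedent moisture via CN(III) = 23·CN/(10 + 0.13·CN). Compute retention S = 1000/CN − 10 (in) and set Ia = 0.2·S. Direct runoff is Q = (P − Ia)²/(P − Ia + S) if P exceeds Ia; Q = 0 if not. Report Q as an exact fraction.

Q = 819505129/355079980 in ≈ 2.308 in

Adjust CN=76 to AMC III: 23·76/(10 + 0.13·76) → 1748 ÷ (497/25) = 43700/497 ≈ 87.928
Retention S: 1000/CN − 10 with CN=87.928 → S = 600/437 ≈ 1.373 in
Ia = 0.2·(600/437) = 120/437 in ≈ 0.275 in
Since P=3.550 > Ia=0.275: effective rainfall P−Ia = 28627/8740 in
Q: (28627/8740)² ÷ (40627/8740) = 819505129/355079980 in (≈ 2.308 in)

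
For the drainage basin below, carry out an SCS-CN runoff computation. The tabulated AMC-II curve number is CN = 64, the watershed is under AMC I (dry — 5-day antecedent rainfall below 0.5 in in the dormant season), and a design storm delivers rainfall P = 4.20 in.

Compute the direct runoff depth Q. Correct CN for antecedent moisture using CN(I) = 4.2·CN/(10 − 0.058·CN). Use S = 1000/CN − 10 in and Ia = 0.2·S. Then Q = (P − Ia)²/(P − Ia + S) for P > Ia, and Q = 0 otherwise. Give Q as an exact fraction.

CN(I) from CN(II)=64: (4.2·64)/(10 − 0.058·64) = 5600/131 ≈ 42.748
Retention S: 1000/CN − 10 with CN=42.748 → S = 375/28 ≈ 13.393 in
Ia = 0.2S: 0.2·13.393 = 2.679 in (exactly 75/28)
Since P=4.200 > Ia=2.679: effective rainfall P−Ia = 213/140 in
Q = (213/140)²/((213/140) + 375/28) = (45369/19600)/(522/35) = 5041/32480 in ≈ 0.155 in

Q = 5041/32480 in ≈ 0.155 in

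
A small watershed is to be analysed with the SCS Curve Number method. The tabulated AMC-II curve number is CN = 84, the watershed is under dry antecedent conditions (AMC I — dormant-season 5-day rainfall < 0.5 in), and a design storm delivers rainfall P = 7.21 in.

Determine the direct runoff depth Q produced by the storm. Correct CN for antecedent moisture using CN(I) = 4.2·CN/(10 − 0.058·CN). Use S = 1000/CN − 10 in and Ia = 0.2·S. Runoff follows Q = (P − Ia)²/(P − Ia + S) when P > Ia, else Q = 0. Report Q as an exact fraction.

Q = 77262317521/21078080100 in ≈ 3.666 in

Adjust CN=84 to AMC I: 4.2·84/(10 − 0.058·84) → (1764/5) ÷ (641/125) = 44100/641 ≈ 68.799
Max retention: S = 1000/(44100/641) − 10 = 2000/441 in (≈ 4.535 in)
Ia = 0.2·(2000/441) = 400/441 in ≈ 0.907 in
P − Ia = 7.210 − 0.907 = 277961/44100 ≈ 6.303 in (> 0, runoff occurs)
Q: (277961/44100)² ÷ (477961/44100) = 77262317521/21078080100 in (≈ 3.666 in)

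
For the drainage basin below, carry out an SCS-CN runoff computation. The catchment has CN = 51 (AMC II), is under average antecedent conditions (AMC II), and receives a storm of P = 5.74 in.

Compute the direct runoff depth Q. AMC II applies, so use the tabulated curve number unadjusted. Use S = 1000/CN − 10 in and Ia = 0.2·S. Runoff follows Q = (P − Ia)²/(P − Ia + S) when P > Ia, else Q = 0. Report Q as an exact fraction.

AMC II — tabulated CN = 51 applies directly.
Max retention: S = 1000/51 − 10 = 490/51 in (≈ 9.608 in)
Initial abstraction Ia = S/5 = (490/51)/5 = 98/51 ≈ 1.922 in
Since P=5.740 > Ia=1.922: effective rainfall P−Ia = 9737/2550 in
Q: (9737/2550)² ÷ (34237/2550) = 13544167/12472050 in (≈ 1.086 in)

Q = 13544167/12472050 in ≈ 1.086 in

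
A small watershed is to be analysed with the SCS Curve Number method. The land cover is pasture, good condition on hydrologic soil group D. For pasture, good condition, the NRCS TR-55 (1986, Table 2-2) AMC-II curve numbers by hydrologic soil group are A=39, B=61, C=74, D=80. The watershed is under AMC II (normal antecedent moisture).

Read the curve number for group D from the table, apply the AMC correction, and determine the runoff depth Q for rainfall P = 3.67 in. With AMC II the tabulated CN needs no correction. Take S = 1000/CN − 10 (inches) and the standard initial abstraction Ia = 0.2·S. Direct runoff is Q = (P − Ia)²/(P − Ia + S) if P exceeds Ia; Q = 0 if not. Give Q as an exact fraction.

NRCS table: pasture, good condition, soil group D → CN(II) = 80
Average conditions: CN = 80 (no AMC adjustment).
S = 1000/80 − 10 = 5/2 in ≈ 2.500 in
Ia = 0.2S: 0.2·2.500 = 0.500 in (exactly 1/2)
Since P=3.670 > Ia=0.500: effective rainfall P−Ia = 317/100 in
Runoff Q = (P−Ia)²/(P−Ia+S) = (3.170)²/(3.170+2.500) = 100489/56700 ≈ 1.772 in

Q = 100489/56700 in ≈ 1.772 in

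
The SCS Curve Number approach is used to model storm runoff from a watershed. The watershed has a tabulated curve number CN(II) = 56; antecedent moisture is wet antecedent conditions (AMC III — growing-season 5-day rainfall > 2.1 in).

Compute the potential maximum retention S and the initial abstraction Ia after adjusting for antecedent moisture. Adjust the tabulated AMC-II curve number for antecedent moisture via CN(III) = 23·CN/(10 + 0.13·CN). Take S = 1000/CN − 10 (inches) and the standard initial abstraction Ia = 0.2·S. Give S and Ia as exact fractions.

S = 550/161 in ≈ 3.416 in; Ia = 110/161 in ≈ 0.683 in

Adjust CN=56 to AMC III: 23·56/(10 + 0.13·56) → 1288 ÷ (432/25) = 4025/54 ≈ 74.537
S = 1000/(4025/54) − 10 = 550/161 in ≈ 3.416 in
Initial abstraction Ia = S/5 = (550/161)/5 = 110/161 ≈ 0.683 in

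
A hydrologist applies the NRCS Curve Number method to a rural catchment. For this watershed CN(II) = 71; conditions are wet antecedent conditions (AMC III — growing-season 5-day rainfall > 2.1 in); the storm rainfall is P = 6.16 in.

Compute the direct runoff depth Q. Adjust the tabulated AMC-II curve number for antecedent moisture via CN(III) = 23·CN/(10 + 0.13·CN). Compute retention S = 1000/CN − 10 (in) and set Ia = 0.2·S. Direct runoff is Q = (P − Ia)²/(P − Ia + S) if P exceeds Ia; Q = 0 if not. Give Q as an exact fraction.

Q = 28080234162/6317301325 in ≈ 4.445 in

Wet (AMC III): CN(III) = 23·71/(10 + 0.13·71) = 1633/(1923/100) = 163300/1923 ≈ 84.919
Max retention: S = 1000/(163300/1923) − 10 = 2900/1633 in (≈ 1.776 in)
Ia = 0.2·(2900/1633) = 580/1633 in ≈ 0.355 in
Since P=6.160 > Ia=0.355: effective rainfall P−Ia = 236982/40825 in
Q = (236982/40825)²/((236982/40825) + 2900/1633) = (56160468324/1666680625)/(309482/40825) = 28080234162/6317301325 in ≈ 4.445 in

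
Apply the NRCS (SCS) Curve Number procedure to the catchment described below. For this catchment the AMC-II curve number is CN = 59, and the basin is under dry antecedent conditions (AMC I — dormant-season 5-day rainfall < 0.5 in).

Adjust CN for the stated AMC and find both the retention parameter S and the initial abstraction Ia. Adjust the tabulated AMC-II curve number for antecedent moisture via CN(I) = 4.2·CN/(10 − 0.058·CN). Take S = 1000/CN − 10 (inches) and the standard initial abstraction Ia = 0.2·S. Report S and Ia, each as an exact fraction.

S = 20500/1239 in ≈ 16.546 in; Ia = 4100/1239 in ≈ 3.309 in

Adjust CN=59 to AMC I: 4.2·59/(10 − 0.058·59) → (1239/5) ÷ (3289/500) = 123900/3289 ≈ 37.671
Retention S: 1000/CN − 10 with CN=37.671 → S = 20500/1239 ≈ 16.546 in
Ia = 0.2·(20500/1239) = 4100/1239 in ≈ 3.309 in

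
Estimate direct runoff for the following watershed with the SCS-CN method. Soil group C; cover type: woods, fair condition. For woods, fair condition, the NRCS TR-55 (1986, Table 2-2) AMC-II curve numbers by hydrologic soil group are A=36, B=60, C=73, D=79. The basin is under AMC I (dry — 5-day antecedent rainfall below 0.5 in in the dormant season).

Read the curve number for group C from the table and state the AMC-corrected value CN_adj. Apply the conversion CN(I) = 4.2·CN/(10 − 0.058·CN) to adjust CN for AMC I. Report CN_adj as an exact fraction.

NRCS table: woods, fair condition, soil group C → CN(II) = 73
CN(I) from CN(II)=73: (4.2·73)/(10 − 0.058·73) = 51100/961 ≈ 53.174

CN_adj = 51100/961 ≈ 53.174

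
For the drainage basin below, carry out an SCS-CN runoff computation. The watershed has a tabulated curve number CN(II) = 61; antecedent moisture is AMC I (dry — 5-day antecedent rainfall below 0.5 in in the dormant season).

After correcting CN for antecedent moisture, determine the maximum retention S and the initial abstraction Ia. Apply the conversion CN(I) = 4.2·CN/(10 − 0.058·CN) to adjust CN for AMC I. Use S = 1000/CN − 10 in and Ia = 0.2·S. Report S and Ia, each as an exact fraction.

Adjust CN=61 to AMC I: 4.2·61/(10 − 0.058·61) → (1281/5) ÷ (3231/500) = 42700/1077 ≈ 39.647
Retention S: 1000/CN − 10 with CN=39.647 → S = 6500/427 ≈ 15.222 in
Ia = 0.2·(6500/427) = 1300/427 in ≈ 3.044 in

S = 6500/427 in ≈ 15.222 in; Ia = 1300/427 in ≈ 3.044 in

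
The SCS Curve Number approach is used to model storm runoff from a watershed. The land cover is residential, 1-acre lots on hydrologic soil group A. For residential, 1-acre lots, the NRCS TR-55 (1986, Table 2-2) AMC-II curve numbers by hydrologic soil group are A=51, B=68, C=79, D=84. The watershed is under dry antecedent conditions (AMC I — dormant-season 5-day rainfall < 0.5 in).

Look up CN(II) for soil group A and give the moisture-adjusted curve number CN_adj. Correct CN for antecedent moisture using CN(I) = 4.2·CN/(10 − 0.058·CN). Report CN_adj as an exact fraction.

NRCS table: residential, 1-acre lots, soil group A → CN(II) = 51
Dry (AMC I): CN(I) = 4.2·51/(10 − 0.058·51) = (1071/5)/(3521/500) = 15300/503 ≈ 30.417

CN_adj = 15300/503 ≈ 30.417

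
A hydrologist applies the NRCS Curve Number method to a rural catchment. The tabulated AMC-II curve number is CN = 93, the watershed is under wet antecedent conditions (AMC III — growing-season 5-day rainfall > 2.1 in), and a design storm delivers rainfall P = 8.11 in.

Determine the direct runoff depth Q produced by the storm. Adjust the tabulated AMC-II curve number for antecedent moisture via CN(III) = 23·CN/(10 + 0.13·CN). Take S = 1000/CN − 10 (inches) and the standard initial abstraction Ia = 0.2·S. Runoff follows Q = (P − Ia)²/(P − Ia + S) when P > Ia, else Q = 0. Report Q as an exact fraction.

Q = 2960908291441/383036933100 in ≈ 7.730 in

Wet (AMC III): CN(III) = 23·93/(10 + 0.13·93) = 2139/(2209/100) = 213900/2209 ≈ 96.831
S = 1000/(213900/2209) − 10 = 700/2139 in ≈ 0.327 in
Ia = 0.2S: 0.2·0.327 = 0.065 in (exactly 140/2139)
P − Ia = 8.110 − 0.065 = 1720729/213900 ≈ 8.045 in (> 0, runoff occurs)
Q = (1720729/213900)²/((1720729/213900) + 700/2139) = (2960908291441/45753210000)/(1790729/213900) = 2960908291441/383036933100 in ≈ 7.730 in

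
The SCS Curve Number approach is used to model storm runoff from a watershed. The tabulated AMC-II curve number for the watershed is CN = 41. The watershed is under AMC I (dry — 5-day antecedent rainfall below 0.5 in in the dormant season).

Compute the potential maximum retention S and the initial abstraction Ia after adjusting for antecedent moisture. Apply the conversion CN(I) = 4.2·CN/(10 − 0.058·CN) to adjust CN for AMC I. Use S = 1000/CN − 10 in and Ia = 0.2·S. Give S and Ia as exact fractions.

CN(I) from CN(II)=41: (4.2·41)/(10 − 0.058·41) = 86100/3811 ≈ 22.592
S = 1000/(86100/3811) − 10 = 29500/861 in ≈ 34.262 in
Ia = 0.2S: 0.2·34.262 = 6.852 in (exactly 5900/861)

S = 29500/861 in ≈ 34.262 in; Ia = 5900/861 in ≈ 6.852 in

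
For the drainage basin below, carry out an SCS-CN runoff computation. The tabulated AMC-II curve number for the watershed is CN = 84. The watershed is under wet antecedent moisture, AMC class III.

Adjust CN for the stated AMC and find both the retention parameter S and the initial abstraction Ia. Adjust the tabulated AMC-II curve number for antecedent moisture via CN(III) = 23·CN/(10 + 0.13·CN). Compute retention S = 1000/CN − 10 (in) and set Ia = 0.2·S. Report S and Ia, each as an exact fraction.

Adjust CN=84 to AMC III: 23·84/(10 + 0.13·84) → 1932 ÷ (523/25) = 48300/523 ≈ 92.352
S = 1000/(48300/523) − 10 = 400/483 in ≈ 0.828 in
Ia = 0.2·(400/483) = 80/483 in ≈ 0.166 in

S = 400/483 in ≈ 0.828 in; Ia = 80/483 in ≈ 0.166 in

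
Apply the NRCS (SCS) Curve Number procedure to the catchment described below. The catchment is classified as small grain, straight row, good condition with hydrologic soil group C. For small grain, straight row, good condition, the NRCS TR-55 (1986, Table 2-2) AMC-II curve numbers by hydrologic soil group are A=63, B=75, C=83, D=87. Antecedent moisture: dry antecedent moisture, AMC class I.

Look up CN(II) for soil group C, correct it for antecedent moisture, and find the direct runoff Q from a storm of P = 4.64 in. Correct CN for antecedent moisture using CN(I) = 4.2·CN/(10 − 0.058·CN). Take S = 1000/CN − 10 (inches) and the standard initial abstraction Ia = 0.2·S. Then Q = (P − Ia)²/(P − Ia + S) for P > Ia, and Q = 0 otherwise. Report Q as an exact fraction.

NRCS table: small grain, straight row, good condition, soil group C → CN(II) = 83
Dry (AMC I): CN(I) = 4.2·83/(10 − 0.058·83) = (1743/5)/(2593/500) = 174300/2593 ≈ 67.219
S = 1000/(174300/2593) − 10 = 8500/1743 in ≈ 4.877 in
Ia = 0.2·(8500/1743) = 1700/1743 in ≈ 0.975 in
Excess rainfall: 4.640 − 0.975 = 3.665 in; P > Ia so Q > 0
Q = (159688/43575)²/((159688/43575) + 8500/1743) = (25500257344/1898780625)/(372188/43575) = 6375064336/4054523025 in ≈ 1.572 in

Q = 6375064336/4054523025 in ≈ 1.572 in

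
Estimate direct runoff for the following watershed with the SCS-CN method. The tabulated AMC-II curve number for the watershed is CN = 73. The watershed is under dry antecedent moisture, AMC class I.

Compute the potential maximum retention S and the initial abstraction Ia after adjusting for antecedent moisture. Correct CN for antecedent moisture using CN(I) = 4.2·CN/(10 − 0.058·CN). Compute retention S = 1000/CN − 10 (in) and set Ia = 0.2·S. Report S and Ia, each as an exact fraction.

S = 4500/511 in ≈ 8.806 in; Ia = 900/511 in ≈ 1.761 in

Adjust CN=73 to AMC I: 4.2·73/(10 − 0.058·73) → (1533/5) ÷ (2883/500) = 51100/961 ≈ 53.174
Retention S: 1000/CN − 10 with CN=53.174 → S = 4500/511 ≈ 8.806 in
Ia = 0.2S: 0.2·8.806 = 1.761 in (exactly 900/511)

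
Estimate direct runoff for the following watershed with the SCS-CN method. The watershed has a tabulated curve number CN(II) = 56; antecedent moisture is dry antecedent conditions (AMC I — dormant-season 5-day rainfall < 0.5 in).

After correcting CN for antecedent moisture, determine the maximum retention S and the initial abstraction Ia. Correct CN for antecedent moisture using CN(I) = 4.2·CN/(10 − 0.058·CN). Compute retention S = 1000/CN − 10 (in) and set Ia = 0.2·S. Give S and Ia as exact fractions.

S = 2750/147 in ≈ 18.707 in; Ia = 550/147 in ≈ 3.741 in

Adjust CN=56 to AMC I: 4.2·56/(10 − 0.058·56) → (1176/5) ÷ (844/125) = 7350/211 ≈ 34.834
Max retention: S = 1000/(7350/211) − 10 = 2750/147 in (≈ 18.707 in)
Initial abstraction Ia = S/5 = (2750/147)/5 = 550/147 ≈ 3.741 in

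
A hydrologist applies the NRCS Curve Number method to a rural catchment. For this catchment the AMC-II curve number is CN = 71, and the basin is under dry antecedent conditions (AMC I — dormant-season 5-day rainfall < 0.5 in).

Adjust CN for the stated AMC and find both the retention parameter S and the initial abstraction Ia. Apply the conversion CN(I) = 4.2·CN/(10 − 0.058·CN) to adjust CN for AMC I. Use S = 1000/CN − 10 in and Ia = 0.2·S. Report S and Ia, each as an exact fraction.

Dry (AMC I): CN(I) = 4.2·71/(10 − 0.058·71) = (1491/5)/(2941/500) = 149100/2941 ≈ 50.697
S = 1000/(149100/2941) − 10 = 14500/1491 in ≈ 9.725 in
Initial abstraction Ia = S/5 = (14500/1491)/5 = 2900/1491 ≈ 1.945 in

S = 14500/1491 in ≈ 9.725 in; Ia = 2900/1491 in ≈ 1.945 in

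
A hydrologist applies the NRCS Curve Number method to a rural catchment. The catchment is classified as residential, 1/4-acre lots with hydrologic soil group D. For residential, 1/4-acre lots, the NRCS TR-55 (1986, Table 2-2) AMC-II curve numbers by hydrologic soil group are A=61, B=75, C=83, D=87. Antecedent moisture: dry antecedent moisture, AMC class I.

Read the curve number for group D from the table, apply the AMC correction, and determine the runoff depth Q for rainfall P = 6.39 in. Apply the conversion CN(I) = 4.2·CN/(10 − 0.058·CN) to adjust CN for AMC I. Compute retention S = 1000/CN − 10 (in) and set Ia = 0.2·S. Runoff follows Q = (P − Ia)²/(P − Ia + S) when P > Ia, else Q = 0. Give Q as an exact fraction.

NRCS table: residential, 1/4-acre lots, soil group D → CN(II) = 87
Adjust CN=87 to AMC I: 4.2·87/(10 − 0.058·87) → (1827/5) ÷ (2477/500) = 182700/2477 ≈ 73.759
S = 1000/(182700/2477) − 10 = 6500/1827 in ≈ 3.558 in
Ia = 0.2S: 0.2·3.558 = 0.712 in (exactly 1300/1827)
Excess rainfall: 6.390 − 0.712 = 5.678 in; P > Ia so Q > 0
Q: (1037453/182700)² ÷ (1687453/182700) = 1076308727209/308297663100 in (≈ 3.491 in)

Q = 1076308727209/308297663100 in ≈ 3.491 in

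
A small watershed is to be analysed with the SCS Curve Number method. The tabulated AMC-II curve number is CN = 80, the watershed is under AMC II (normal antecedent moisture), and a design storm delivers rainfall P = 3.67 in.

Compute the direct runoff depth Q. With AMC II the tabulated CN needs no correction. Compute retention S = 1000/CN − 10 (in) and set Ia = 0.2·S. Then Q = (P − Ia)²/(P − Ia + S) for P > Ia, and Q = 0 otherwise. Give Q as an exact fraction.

CN(II) = 80; AMC II needs no correction.
Max retention: S = 1000/80 − 10 = 5/2 in (≈ 2.500 in)
Ia = 0.2S: 0.2·2.500 = 0.500 in (exactly 1/2)
Since P=3.670 > Ia=0.500: effective rainfall P−Ia = 317/100 in
Q: (317/100)² ÷ (567/100) = 100489/56700 in (≈ 1.772 in)

Q = 100489/56700 in ≈ 1.772 in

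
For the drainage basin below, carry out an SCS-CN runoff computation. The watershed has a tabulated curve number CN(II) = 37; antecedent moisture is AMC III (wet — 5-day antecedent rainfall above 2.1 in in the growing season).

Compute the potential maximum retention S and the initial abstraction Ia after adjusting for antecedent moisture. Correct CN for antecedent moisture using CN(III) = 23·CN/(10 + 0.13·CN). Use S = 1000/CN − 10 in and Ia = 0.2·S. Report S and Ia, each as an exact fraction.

Adjust CN=37 to AMC III: 23·37/(10 + 0.13·37) → 851 ÷ (1481/100) = 85100/1481 ≈ 57.461
S = 1000/(85100/1481) − 10 = 6300/851 in ≈ 7.403 in
Initial abstraction Ia = S/5 = (6300/851)/5 = 1260/851 ≈ 1.481 in

S = 6300/851 in ≈ 7.403 in; Ia = 1260/851 in ≈ 1.481 in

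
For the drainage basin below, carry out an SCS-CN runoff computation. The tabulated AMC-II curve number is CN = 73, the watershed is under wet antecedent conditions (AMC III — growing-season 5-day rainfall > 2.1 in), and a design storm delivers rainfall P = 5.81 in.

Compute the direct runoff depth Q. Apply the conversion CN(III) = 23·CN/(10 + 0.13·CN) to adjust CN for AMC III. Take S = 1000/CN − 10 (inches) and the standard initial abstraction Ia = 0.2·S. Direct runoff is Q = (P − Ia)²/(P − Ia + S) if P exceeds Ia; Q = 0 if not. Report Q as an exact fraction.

Q = 849160407001/200052682100 in ≈ 4.245 in

Adjust CN=73 to AMC III: 23·73/(10 + 0.13·73) → 1679 ÷ (1949/100) = 167900/1949 ≈ 86.147
Max retention: S = 1000/(167900/1949) − 10 = 2700/1679 in (≈ 1.608 in)
Initial abstraction Ia = S/5 = (2700/1679)/5 = 540/1679 ≈ 0.322 in
Excess rainfall: 5.810 − 0.322 = 5.488 in; P > Ia so Q > 0
Runoff Q = (P−Ia)²/(P−Ia+S) = (5.488)²/(5.488+1.608) = 849160407001/200052682100 ≈ 4.245 in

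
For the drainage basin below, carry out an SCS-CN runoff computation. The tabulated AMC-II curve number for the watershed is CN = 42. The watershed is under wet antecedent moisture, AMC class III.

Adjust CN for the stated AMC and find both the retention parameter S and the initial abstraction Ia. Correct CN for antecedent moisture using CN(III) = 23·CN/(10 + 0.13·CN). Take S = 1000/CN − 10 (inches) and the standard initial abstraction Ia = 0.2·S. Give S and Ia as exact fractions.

CN(III) from CN(II)=42: (23·42)/(10 + 0.13·42) = 48300/773 ≈ 62.484
Retention S: 1000/CN − 10 with CN=62.484 → S = 2900/483 ≈ 6.004 in
Ia = 0.2S: 0.2·6.004 = 1.201 in (exactly 580/483)

S = 2900/483 in ≈ 6.004 in; Ia = 580/483 in ≈ 1.201 in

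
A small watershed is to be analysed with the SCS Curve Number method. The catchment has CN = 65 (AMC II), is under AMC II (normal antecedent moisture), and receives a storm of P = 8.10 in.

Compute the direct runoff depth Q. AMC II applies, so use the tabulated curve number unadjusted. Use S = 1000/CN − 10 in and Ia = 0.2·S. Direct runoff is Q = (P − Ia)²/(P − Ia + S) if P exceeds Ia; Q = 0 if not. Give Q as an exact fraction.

Q = 833569/209690 in ≈ 3.975 in

CN(II) = 65; AMC II needs no correction.
Retention S: 1000/CN − 10 with CN=65.000 → S = 70/13 ≈ 5.385 in
Ia = 0.2·(70/13) = 14/13 in ≈ 1.077 in
Since P=8.100 > Ia=1.077: effective rainfall P−Ia = 913/130 in
Q = (913/130)²/((913/130) + 70/13) = (833569/16900)/(1613/130) = 833569/209690 in ≈ 3.975 in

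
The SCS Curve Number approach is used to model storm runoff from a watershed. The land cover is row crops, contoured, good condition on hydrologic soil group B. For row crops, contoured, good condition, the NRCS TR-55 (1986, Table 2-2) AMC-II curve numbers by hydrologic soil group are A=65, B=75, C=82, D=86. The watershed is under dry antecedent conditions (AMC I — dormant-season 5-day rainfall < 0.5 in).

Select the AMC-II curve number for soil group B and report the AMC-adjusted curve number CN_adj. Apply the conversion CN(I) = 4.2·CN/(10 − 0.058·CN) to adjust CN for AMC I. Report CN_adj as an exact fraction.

CN_adj = 6300/113 ≈ 55.752

NRCS table: row crops, contoured, good condition, soil group B → CN(II) = 75
CN(I) from CN(II)=75: (4.2·75)/(10 − 0.058·75) = 6300/113 ≈ 55.752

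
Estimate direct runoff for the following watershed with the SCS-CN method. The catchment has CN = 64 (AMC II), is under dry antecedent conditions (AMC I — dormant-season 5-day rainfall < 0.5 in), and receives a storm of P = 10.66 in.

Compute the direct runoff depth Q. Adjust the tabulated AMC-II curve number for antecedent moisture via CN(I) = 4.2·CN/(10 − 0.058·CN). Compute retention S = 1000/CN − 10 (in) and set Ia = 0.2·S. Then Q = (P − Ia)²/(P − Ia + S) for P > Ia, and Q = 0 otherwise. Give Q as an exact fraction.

Q = 31214569/10473400 in ≈ 2.980 in

Adjust CN=64 to AMC I: 4.2·64/(10 − 0.058·64) → (1344/5) ÷ (786/125) = 5600/131 ≈ 42.748
Max retention: S = 1000/(5600/131) − 10 = 375/28 in (≈ 13.393 in)
Ia = 0.2·(375/28) = 75/28 in ≈ 2.679 in
Excess rainfall: 10.660 − 2.679 = 7.981 in; P > Ia so Q > 0
Q: (5587/700)² ÷ (7481/350) = 31214569/10473400 in (≈ 2.980 in)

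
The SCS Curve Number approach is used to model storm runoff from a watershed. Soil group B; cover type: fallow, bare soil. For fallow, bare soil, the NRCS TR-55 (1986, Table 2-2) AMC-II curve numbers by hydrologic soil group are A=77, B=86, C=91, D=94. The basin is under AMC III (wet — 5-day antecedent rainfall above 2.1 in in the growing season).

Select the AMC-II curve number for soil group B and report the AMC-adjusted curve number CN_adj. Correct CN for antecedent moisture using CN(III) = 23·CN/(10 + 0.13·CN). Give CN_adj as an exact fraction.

NRCS table: fallow, bare soil, soil group B → CN(II) = 86
Wet (AMC III): CN(III) = 23·86/(10 + 0.13·86) = 1978/(1059/50) = 98900/1059 ≈ 93.390

CN_adj = 98900/1059 ≈ 93.390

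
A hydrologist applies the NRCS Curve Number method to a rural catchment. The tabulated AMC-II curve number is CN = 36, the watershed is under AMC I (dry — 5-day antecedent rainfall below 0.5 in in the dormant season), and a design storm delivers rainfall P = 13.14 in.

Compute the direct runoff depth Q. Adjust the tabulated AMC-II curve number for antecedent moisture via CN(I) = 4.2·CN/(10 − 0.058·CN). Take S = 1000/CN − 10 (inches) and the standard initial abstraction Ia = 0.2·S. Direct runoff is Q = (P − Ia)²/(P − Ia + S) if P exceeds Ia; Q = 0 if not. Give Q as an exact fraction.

CN(I) from CN(II)=36: (4.2·36)/(10 − 0.058·36) = 18900/989 ≈ 19.110
S = 1000/(18900/989) − 10 = 8000/189 in ≈ 42.328 in
Initial abstraction Ia = S/5 = (8000/189)/5 = 1600/189 ≈ 8.466 in
P − Ia = 13.140 − 8.466 = 44173/9450 ≈ 4.674 in (> 0, runoff occurs)
Q = (44173/9450)²/((44173/9450) + 8000/189) = (1951253929/89302500)/(444173/9450) = 1951253929/4197434850 in ≈ 0.465 in

Q = 1951253929/4197434850 in ≈ 0.465 in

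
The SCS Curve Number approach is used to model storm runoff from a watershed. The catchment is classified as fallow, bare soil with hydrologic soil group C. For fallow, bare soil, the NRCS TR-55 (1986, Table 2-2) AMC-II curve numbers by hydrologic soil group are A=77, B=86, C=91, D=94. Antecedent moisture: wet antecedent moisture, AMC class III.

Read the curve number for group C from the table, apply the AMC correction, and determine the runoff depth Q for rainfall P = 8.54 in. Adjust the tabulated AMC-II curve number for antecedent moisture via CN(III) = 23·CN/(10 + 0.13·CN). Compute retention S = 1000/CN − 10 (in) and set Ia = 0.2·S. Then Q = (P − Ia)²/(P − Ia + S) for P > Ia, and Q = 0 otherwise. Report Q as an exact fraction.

NRCS table: fallow, bare soil, soil group C → CN(II) = 91
CN(III) from CN(II)=91: (23·91)/(10 + 0.13·91) = 209300/2183 ≈ 95.877
Max retention: S = 1000/(209300/2183) − 10 = 900/2093 in (≈ 0.430 in)
Ia = 0.2S: 0.2·0.430 = 0.086 in (exactly 180/2093)
Excess rainfall: 8.540 − 0.086 = 8.454 in; P > Ia so Q > 0
Runoff Q = (P−Ia)²/(P−Ia+S) = (8.454)²/(8.454+0.430) = 782713553521/97294256150 ≈ 8.045 in

Q = 782713553521/97294256150 in ≈ 8.045 in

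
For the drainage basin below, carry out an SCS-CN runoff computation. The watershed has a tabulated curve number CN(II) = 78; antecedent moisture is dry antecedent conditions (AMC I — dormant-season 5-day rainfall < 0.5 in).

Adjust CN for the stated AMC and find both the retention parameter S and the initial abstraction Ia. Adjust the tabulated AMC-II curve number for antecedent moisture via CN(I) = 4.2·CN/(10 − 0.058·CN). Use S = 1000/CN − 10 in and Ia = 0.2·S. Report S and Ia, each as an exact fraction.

S = 5500/819 in ≈ 6.716 in; Ia = 1100/819 in ≈ 1.343 in

CN(I) from CN(II)=78: (4.2·78)/(10 − 0.058·78) = 81900/1369 ≈ 59.825
S = 1000/(81900/1369) − 10 = 5500/819 in ≈ 6.716 in
Initial abstraction Ia = S/5 = (5500/819)/5 = 1100/819 ≈ 1.343 in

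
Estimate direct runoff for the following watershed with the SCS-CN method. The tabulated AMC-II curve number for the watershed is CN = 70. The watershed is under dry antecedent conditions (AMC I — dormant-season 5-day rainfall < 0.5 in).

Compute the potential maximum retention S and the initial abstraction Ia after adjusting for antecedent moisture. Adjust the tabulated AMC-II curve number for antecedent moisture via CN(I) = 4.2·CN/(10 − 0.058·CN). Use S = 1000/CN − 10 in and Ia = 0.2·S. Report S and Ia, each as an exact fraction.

Dry (AMC I): CN(I) = 4.2·70/(10 − 0.058·70) = 294/(297/50) = 4900/99 ≈ 49.495
S = 1000/(4900/99) − 10 = 500/49 in ≈ 10.204 in
Ia = 0.2S: 0.2·10.204 = 2.041 in (exactly 100/49)

S = 500/49 in ≈ 10.204 in; Ia = 100/49 in ≈ 2.041 in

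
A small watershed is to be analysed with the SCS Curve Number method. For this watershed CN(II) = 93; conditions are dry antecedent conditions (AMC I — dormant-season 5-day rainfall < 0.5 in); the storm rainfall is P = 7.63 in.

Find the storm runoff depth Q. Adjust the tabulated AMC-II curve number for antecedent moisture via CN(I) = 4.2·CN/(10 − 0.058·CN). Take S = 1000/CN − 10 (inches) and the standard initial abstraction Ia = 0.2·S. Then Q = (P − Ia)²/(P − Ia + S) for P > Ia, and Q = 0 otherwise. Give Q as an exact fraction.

Dry (AMC I): CN(I) = 4.2·93/(10 − 0.058·93) = (1953/5)/(2303/500) = 27900/329 ≈ 84.802
Retention S: 1000/CN − 10 with CN=84.802 → S = 500/279 ≈ 1.792 in
Ia = 0.2S: 0.2·1.792 = 0.358 in (exactly 100/279)
Excess rainfall: 7.630 − 0.358 = 7.272 in; P > Ia so Q > 0
Q: (202877/27900)² ÷ (252877/27900) = 41159077129/7055268300 in (≈ 5.834 in)

Q = 41159077129/7055268300 in ≈ 5.834 in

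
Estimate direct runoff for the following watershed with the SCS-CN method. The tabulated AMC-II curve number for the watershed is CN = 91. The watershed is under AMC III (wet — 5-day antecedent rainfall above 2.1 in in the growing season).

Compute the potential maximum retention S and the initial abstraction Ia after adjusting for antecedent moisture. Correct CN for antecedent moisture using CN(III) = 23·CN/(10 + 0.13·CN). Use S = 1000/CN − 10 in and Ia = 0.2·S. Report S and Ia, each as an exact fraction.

S = 900/2093 in ≈ 0.430 in; Ia = 180/2093 in ≈ 0.086 in

Wet (AMC III): CN(III) = 23·91/(10 + 0.13·91) = 2093/(2183/100) = 209300/2183 ≈ 95.877
Max retention: S = 1000/(209300/2183) − 10 = 900/2093 in (≈ 0.430 in)
Ia = 0.2S: 0.2·0.430 = 0.086 in (exactly 180/2093)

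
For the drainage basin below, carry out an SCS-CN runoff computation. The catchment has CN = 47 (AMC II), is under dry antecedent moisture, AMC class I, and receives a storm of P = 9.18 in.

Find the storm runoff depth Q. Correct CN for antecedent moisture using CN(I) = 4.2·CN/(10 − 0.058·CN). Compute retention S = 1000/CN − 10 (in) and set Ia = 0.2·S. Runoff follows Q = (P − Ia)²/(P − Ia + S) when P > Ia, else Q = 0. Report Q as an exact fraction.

Adjust CN=47 to AMC I: 4.2·47/(10 − 0.058·47) → (987/5) ÷ (3637/500) = 98700/3637 ≈ 27.138
S = 1000/(98700/3637) − 10 = 26500/987 in ≈ 26.849 in
Initial abstraction Ia = S/5 = (26500/987)/5 = 5300/987 ≈ 5.370 in
Excess rainfall: 9.180 − 5.370 = 3.810 in; P > Ia so Q > 0
Q: (188033/49350)² ÷ (1513033/49350) = 35356409089/74668178550 in (≈ 0.474 in)

Q = 35356409089/74668178550 in ≈ 0.474 in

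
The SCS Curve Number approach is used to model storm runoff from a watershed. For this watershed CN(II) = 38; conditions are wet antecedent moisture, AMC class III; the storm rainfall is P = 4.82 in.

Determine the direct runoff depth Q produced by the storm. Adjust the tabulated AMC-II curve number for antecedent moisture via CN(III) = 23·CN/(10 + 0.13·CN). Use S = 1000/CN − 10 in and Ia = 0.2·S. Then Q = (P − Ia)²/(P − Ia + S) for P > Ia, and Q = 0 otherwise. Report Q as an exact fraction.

Q = 5523016489/5010576450 in ≈ 1.102 in

Wet (AMC III): CN(III) = 23·38/(10 + 0.13·38) = 874/(747/50) = 43700/747 ≈ 58.501
Retention S: 1000/CN − 10 with CN=58.501 → S = 3100/437 ≈ 7.094 in
Ia = 0.2S: 0.2·7.094 = 1.419 in (exactly 620/437)
P − Ia = 4.820 − 1.419 = 74317/21850 ≈ 3.401 in (> 0, runoff occurs)
Q = (74317/21850)²/((74317/21850) + 3100/437) = (5523016489/477422500)/(229317/21850) = 5523016489/5010576450 in ≈ 1.102 in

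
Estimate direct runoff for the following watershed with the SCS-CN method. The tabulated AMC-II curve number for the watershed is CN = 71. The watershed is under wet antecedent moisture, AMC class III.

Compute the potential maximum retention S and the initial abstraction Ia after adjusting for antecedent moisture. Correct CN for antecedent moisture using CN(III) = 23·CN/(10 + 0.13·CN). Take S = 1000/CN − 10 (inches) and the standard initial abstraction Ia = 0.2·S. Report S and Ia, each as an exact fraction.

Adjust CN=71 to AMC III: 23·71/(10 + 0.13·71) → 1633 ÷ (1923/100) = 163300/1923 ≈ 84.919
Max retention: S = 1000/(163300/1923) − 10 = 2900/1633 in (≈ 1.776 in)
Initial abstraction Ia = S/5 = (2900/1633)/5 = 580/1633 ≈ 0.355 in

S = 2900/1633 in ≈ 1.776 in; Ia = 580/1633 in ≈ 0.355 in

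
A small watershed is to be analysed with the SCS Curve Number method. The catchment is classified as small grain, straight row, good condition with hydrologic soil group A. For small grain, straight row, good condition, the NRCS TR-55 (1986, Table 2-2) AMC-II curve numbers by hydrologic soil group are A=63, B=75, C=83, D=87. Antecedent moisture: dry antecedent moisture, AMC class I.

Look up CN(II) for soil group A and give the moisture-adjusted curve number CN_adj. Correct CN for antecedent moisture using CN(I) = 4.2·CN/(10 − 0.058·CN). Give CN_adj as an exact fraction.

NRCS table: small grain, straight row, good condition, soil group A → CN(II) = 63
Dry (AMC I): CN(I) = 4.2·63/(10 − 0.058·63) = (1323/5)/(3173/500) = 132300/3173 ≈ 41.696

CN_adj = 132300/3173 ≈ 41.696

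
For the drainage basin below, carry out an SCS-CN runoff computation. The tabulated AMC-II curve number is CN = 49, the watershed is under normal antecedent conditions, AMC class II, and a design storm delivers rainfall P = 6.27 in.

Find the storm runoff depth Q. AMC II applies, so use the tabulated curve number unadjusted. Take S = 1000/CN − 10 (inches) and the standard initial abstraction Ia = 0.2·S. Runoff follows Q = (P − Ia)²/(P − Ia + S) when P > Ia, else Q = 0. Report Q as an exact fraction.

CN(II) = 49; AMC II needs no correction.
Max retention: S = 1000/49 − 10 = 510/49 in (≈ 10.408 in)
Ia = 0.2·(510/49) = 102/49 in ≈ 2.082 in
Since P=6.270 > Ia=2.082: effective rainfall P−Ia = 20523/4900 in
Runoff Q = (P−Ia)²/(P−Ia+S) = (4.188)²/(4.188+10.408) = 46799281/38940300 ≈ 1.202 in

Q = 46799281/38940300 in ≈ 1.202 in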